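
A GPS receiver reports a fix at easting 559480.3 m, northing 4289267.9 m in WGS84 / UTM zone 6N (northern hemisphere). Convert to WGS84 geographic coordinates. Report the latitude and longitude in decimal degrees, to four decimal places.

Zone 6N: λ₀ = -147°, k₀ = 0.9996, false easting 500000 m.
Meridian distance M = (N − FN)/k₀ = 4290984.3 m.
Inverse transverse Mercator on WGS84 gives φ = 38.75009997°, λ = -146.31549994°.

lat 38.7501°, lon -146.3155°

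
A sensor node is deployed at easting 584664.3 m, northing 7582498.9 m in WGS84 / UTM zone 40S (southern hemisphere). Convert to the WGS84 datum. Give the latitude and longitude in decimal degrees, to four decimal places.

Zone 40S: λ₀ = 57°, k₀ = 0.9996, false easting 500000 m, false northing 10000000 m.
Meridian distance M = (N − FN)/k₀ = -2418468.5 m.
Inverse transverse Mercator on WGS84 gives φ = -21.85949972°, λ = 57.81939980°.

lat -21.8595°, lon 57.8194°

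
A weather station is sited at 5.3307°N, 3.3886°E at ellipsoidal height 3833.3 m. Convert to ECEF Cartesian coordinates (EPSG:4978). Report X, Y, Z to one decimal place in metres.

WGS84: a = 6378137 m, e² = 0.006694380; N(φ) = a/√(1−e²sin²φ) = 6378321.273 m.
X = (N+h)·cosφ·cosλ = 6343441.901 m; Y = (N+h)·cosφ·sinλ = 375603.312 m; Z = (N(1−e²)+h)·sinφ = 588961.420 m.

X 6343441.9 m, Y 375603.3 m, Z 588961.4 m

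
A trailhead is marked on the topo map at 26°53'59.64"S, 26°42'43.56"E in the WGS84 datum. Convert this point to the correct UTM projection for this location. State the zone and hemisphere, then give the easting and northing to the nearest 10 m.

Longitude 26.7121° lies in the 6° band [24°, 30°), giving zone 35; latitude is south of the equator, so 35S.
Zone 35 central meridian λ₀ = 6×35 − 183 = 27°; Δλ = -0.2879°.
Transverse Mercator on WGS84 with k₀ = 0.9996 gives E = 471410.627 m, N = 7024619.177 m.

Zone 35S: E 471410 m, N 7024620 m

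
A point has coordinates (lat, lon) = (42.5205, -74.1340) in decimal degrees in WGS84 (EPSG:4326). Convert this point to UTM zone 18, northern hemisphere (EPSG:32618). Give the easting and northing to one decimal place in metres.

E 571132.9 m, N 4707932.7 m

Zone 18 central meridian λ₀ = 6×18 − 183 = -75°; Δλ = +0.8660°.
Transverse Mercator on WGS84 with k₀ = 0.9996 gives E = 571132.862 m, N = 4707932.708 m.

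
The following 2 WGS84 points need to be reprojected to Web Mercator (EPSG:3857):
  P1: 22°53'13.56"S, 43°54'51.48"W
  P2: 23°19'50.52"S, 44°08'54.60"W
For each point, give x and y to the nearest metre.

Web Mercator: x = R·λ, y = R·ln tan(π/4+φ/2), R = 6378137 m.
P1 (-22.8871°, -43.9143°) → (-4888517.515, -2618370.990) m.
P2 (-23.3307°, -44.1485°) → (-4914588.539, -2672060.502) m.

P1: x -4888518 m, y -2618371 m; P2: x -4914589 m, y -2672061 m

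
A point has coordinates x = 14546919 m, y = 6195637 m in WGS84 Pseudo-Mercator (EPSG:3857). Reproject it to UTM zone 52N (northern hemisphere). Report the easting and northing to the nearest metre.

Web Mercator inverse (R = 6378137 m) → φ = 48.53090261°, λ = 130.67719675°.
UTM 52N forward: E = 623820.147 m, N = 5376668.723 m.

E 623820 m, N 5376669 m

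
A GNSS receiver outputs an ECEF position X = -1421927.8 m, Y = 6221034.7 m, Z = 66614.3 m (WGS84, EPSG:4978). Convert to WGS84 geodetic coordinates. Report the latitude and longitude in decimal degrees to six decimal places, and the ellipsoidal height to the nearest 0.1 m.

λ = atan2(Y, X) = 102.87480035°; p = √(X²+Y²) = 6381469.4 m.
Bowring's method on WGS84 (a = 6378137 m, b = 6356752.314 m) gives φ = 0.60210030°, h = 3682.393 m.

lat 0.602100°, lon 102.874800°, h 3682.4 m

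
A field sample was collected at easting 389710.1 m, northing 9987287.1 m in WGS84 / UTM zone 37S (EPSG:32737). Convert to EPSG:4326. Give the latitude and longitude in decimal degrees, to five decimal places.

lat -0.11500°, lon 38.00890°

Zone 37S: λ₀ = 39°, k₀ = 0.9996, false easting 500000 m, false northing 10000000 m.
Meridian distance M = (N − FN)/k₀ = -12718.0 m.
Inverse transverse Mercator on WGS84 gives φ = -0.11500027°, λ = 38.00890029°.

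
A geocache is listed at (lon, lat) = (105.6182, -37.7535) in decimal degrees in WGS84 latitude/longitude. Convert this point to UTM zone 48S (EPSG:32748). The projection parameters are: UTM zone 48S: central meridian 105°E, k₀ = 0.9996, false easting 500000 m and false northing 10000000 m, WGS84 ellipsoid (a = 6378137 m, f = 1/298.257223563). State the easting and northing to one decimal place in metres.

E 554457.7 m, N 5821354.2 m

Zone 48 central meridian λ₀ = 6×48 − 183 = 105°; Δλ = +0.6182°.
Transverse Mercator on WGS84 with k₀ = 0.9996 gives E = 554457.748 m, N = 5821354.212 m.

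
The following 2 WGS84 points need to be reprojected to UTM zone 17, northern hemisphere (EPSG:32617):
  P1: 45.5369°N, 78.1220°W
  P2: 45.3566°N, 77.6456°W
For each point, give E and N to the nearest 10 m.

P1: E 724700 m, N 5046630 m; P2: E 762730 m, N 5028040 m

UTM zone 17N: λ₀ = -81°, k₀ = 0.9996.
P1 (45.5369°, -78.1220°) → (724700.359, 5046625.403) m.
P2 (45.3566°, -77.6456°) → (762731.264, 5028040.497) m.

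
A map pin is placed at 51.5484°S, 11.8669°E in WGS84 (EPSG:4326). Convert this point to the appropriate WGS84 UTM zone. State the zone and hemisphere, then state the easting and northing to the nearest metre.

Zone 32S: E 698770 m, N 4285292 m

Longitude 11.8669° lies in the 6° band [6°, 12°), giving zone 32; latitude is south of the equator, so 32S.
Zone 32 central meridian λ₀ = 6×32 − 183 = 9°; Δλ = +2.8669°.
Transverse Mercator on WGS84 with k₀ = 0.9996 gives E = 698769.785 m, N = 4285292.188 m.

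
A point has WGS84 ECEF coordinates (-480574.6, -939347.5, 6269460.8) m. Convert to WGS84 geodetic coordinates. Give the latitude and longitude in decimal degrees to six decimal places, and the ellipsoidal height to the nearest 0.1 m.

lat 80.509500°, lon -117.094499°, h 291.9 m

λ = atan2(Y, X) = -117.09449887°; p = √(X²+Y²) = 1055142.5 m.
Bowring's method on WGS84 (a = 6378137 m, b = 6356752.314 m) gives φ = 80.50950040°, h = 291.945 m.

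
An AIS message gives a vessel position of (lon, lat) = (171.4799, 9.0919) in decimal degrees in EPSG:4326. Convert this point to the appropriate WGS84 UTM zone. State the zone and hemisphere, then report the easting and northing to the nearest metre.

Zone 59N: E 552735 m, N 1005047 m

Longitude 171.4799° lies in the 6° band [168°, 174°), giving zone 59; latitude is north of the equator, so 59N.
Zone 59 central meridian λ₀ = 6×59 − 183 = 171°; Δλ = +0.4799°.
Transverse Mercator on WGS84 with k₀ = 0.9996 gives E = 552734.932 m, N = 1005047.309 m.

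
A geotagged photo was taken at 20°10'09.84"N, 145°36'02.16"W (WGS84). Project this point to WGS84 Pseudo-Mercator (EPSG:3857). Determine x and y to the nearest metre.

Web Mercator is spherical with R = a = 6378137 m.
x = R·λ = 6378137 × -2.541209863 = -16208184.651 m.
y = R·ln tan(π/4 + φ/2) = 6378137 × 0.359526538 = 2293109.517 m.

x -16208185 m, y 2293110 m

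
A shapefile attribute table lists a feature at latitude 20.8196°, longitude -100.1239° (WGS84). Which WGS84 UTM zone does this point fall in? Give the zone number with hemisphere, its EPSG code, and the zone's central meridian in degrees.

Zone 14N (EPSG:32614), central meridian -99°

UTM zone = ⌊(λ + 180)/6⌋ + 1; -100.1239° ∈ [-102°, -96°) → zone 14.
Hemisphere: N (φ ≥ 0).
Central meridian λ₀ = 6×14 − 183 = -99°.
EPSG code: 32614.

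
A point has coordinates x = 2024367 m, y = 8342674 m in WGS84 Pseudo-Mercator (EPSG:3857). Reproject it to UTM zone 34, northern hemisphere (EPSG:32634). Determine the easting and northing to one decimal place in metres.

Web Mercator inverse (R = 6378137 m) → φ = 59.74269852°, λ = 18.18519817°.
UTM 34N forward: E = 341810.655 m, N = 6626114.074 m.

E 341810.7 m, N 6626114.1 m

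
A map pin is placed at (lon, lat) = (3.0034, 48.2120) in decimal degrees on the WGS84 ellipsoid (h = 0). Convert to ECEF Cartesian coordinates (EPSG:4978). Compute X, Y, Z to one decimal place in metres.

WGS84: a = 6378137 m, e² = 0.006694380; N(φ) = a/√(1−e²sin²φ) = 6390038.959 m.
X = (N+h)·cosφ·cosλ = 4252321.762 m; Y = (N+h)·cosφ·sinλ = 223107.772 m; Z = (N(1−e²)+h)·sinφ = 4732617.157 m.

X 4252321.8 m, Y 223107.8 m, Z 4732617.2 m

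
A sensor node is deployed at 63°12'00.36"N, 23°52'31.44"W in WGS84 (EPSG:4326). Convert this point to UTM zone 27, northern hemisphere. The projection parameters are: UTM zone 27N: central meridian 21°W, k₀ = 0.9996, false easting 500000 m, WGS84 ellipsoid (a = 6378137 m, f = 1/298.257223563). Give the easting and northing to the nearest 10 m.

E 355390 m, N 7011120 m

Zone 27 central meridian λ₀ = 6×27 − 183 = -21°; Δλ = -2.8754°.
Transverse Mercator on WGS84 with k₀ = 0.9996 gives E = 355387.482 m, N = 7011123.979 m.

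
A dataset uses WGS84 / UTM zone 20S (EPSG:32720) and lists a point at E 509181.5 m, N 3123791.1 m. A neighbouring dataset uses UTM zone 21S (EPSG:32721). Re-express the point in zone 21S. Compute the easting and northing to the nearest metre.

UTM 20S → geographic: φ = -62.01809983°, λ = -62.82460033°.
UTM 21S (λ₀ = -57°) forward: E = 195398.621 m, N = 3110113.841 m.

E 195399 m, N 3110114 m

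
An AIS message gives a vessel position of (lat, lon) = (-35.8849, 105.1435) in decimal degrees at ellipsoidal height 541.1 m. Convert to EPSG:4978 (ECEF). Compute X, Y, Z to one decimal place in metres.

X -1351625.1 m, Y 4994266.5 m, Z -3718169.1 m

WGS84: a = 6378137 m, e² = 0.006694380; N(φ) = a/√(1−e²sin²φ) = 6385484.758 m.
X = (N+h)·cosφ·cosλ = -1351625.144 m; Y = (N+h)·cosφ·sinλ = 4994266.496 m; Z = (N(1−e²)+h)·sinφ = -3718169.148 m.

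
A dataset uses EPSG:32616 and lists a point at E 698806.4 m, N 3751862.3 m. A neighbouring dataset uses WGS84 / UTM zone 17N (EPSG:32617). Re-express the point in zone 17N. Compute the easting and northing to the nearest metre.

UTM 16N → geographic: φ = 33.88840006°, λ = -84.85020003°.
UTM 17N (λ₀ = -81°) forward: E = 143875.959 m, N = 3756459.849 m.

E 143876 m, N 3756460 m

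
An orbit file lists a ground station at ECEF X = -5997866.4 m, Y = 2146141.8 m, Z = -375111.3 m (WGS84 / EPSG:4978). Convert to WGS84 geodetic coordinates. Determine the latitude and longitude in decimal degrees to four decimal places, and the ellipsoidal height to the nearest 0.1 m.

lat -3.3926°, lon 160.3119°, h 3240.8 m

λ = atan2(Y, X) = 160.31189970°; p = √(X²+Y²) = 6370268.9 m.
Bowring's method on WGS84 (a = 6378137 m, b = 6356752.314 m) gives φ = -3.39260005°, h = 3240.773 m.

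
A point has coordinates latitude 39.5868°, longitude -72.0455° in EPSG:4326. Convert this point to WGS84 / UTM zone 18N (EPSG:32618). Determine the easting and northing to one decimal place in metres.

Zone 18 central meridian λ₀ = 6×18 − 183 = -75°; Δλ = +2.9545°.
Transverse Mercator on WGS84 with k₀ = 0.9996 gives E = 753730.088 m, N = 4386068.533 m.

E 753730.1 m, N 4386068.5 m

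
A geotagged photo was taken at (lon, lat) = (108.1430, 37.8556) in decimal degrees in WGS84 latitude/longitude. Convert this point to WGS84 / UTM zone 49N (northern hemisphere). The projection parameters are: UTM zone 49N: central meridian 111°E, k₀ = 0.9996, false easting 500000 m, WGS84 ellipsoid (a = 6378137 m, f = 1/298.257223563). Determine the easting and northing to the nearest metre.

E 248646 m, N 4193641 m

Zone 49 central meridian λ₀ = 6×49 − 183 = 111°; Δλ = -2.8570°.
Transverse Mercator on WGS84 with k₀ = 0.9996 gives E = 248646.034 m, N = 4193641.290 m.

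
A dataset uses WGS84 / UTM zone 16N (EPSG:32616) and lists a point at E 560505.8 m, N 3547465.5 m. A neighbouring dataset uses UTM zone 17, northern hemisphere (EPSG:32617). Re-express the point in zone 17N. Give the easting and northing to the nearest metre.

E -6170 m, N 3559874 m

UTM 16N → geographic: φ = 32.06180037°, λ = -86.35899984°.
UTM 17N (λ₀ = -81°) forward: E = -6170.485 m, N = 3559874.114 m.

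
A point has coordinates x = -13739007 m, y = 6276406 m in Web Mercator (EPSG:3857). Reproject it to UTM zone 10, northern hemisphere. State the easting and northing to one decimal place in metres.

Web Mercator inverse (R = 6378137 m) → φ = 49.00910227°, λ = -123.41959977°.
UTM 10N forward: E = 469315.045 m, N = 5428552.449 m.

E 469315.0 m, N 5428552.4 m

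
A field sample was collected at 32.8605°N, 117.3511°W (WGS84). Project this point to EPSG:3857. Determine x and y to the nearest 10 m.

x -13063460 m, y 3876800 m

Web Mercator is spherical with R = a = 6378137 m.
x = R·λ = 6378137 × -2.048163076 = -13063464.696 m.
y = R·ln tan(π/4 + φ/2) = 6378137 × 0.607826749 = 3876802.276 m.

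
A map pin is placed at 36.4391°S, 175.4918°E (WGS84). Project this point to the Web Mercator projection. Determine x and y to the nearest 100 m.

x 19535700 m, y -4361200 m

Web Mercator is spherical with R = a = 6378137 m.
x = R·λ = 6378137 × 3.062909720 = 19535657.814 m.
y = R·ln tan(π/4 + φ/2) = 6378137 × -0.683774947 = -4361210.286 m.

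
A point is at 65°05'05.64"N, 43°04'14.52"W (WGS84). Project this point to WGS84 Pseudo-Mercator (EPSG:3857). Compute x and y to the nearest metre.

Web Mercator is spherical with R = a = 6378137 m.
x = R·λ = 6378137 × -0.751725526 = -4794608.392 m.
y = R·ln tan(π/4 + φ/2) = 6378137 × 1.509966022 = 9630770.155 m.

x -4794608 m, y 9630770 m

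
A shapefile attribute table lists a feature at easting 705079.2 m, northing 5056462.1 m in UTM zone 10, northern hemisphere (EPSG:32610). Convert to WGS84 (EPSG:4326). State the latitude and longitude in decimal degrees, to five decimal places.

Zone 10N: λ₀ = -123°, k₀ = 0.9996, false easting 500000 m.
Meridian distance M = (N − FN)/k₀ = 5058485.5 m.
Inverse transverse Mercator on WGS84 gives φ = 45.63140008°, λ = -120.36890058°.

lat 45.63140°, lon -120.36890°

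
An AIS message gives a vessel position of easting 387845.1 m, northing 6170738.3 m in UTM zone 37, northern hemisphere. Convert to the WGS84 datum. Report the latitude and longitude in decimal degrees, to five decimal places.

lat 55.66950°, lon 37.21680°

Zone 37N: λ₀ = 39°, k₀ = 0.9996, false easting 500000 m.
Meridian distance M = (N − FN)/k₀ = 6173207.6 m.
Inverse transverse Mercator on WGS84 gives φ = 55.66950029°, λ = 37.21680032°.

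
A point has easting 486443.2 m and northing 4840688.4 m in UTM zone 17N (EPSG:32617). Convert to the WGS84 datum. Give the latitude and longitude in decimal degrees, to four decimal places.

lat 43.7191°, lon -81.1683°

Zone 17N: λ₀ = -81°, k₀ = 0.9996, false easting 500000 m.
Meridian distance M = (N − FN)/k₀ = 4842625.5 m.
Inverse transverse Mercator on WGS84 gives φ = 43.71909975°, λ = -81.16829998°.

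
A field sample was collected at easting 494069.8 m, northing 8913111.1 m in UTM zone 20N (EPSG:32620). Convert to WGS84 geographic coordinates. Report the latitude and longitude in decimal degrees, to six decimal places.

Zone 20N: λ₀ = -63°, k₀ = 0.9996, false easting 500000 m.
Meridian distance M = (N − FN)/k₀ = 8916677.8 m.
Inverse transverse Mercator on WGS84 gives φ = 80.28229976°, λ = -63.31470263°.

lat 80.282300°, lon -63.314703°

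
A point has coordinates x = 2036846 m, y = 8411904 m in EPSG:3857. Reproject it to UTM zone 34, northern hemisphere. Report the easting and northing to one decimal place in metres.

E 349526.1 m, N 6660568.0 m

Web Mercator inverse (R = 6378137 m) → φ = 60.05459990°, λ = 18.29729893°.
UTM 34N forward: E = 349526.064 m, N = 6660567.956 m.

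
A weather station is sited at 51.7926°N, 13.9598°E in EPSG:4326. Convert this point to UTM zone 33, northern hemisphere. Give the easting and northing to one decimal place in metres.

Zone 33 central meridian λ₀ = 6×33 − 183 = 15°; Δλ = -1.0402°.
Transverse Mercator on WGS84 with k₀ = 0.9996 gives E = 428261.087 m, N = 5738482.731 m.

E 428261.1 m, N 5738482.7 m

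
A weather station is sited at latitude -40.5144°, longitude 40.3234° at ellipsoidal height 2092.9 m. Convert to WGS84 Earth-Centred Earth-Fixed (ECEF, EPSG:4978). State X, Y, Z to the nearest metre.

WGS84: a = 6378137 m, e² = 0.006694380; N(φ) = a/√(1−e²sin²φ) = 6387166.007 m.
X = (N+h)·cosφ·cosλ = 3703292.248 m; Y = (N+h)·cosφ·sinλ = 3143221.338 m; Z = (N(1−e²)+h)·sinφ = -4122935.307 m.

X 3703292 m, Y 3143221 m, Z -4122935 m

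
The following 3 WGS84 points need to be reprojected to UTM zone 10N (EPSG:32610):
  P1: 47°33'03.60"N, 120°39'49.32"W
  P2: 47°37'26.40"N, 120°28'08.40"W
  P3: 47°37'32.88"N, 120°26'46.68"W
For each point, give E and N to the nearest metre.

P1: E 675780 m, N 5269043 m; P2: E 690163 m, N 5277615 m; P3: E 691862 m, N 5277871 m

UTM zone 10N: λ₀ = -123°, k₀ = 0.9996.
P1 (47.5510°, -120.6637°) → (675780.022, 5269042.823) m.
P2 (47.6240°, -120.4690°) → (690163.426, 5277614.551) m.
P3 (47.6258°, -120.4463°) → (691862.269, 5277870.522) m.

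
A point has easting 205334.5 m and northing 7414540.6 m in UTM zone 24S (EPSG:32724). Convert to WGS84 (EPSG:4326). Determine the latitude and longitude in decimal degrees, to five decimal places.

Zone 24S: λ₀ = -39°, k₀ = 0.9996, false easting 500000 m, false northing 10000000 m.
Meridian distance M = (N − FN)/k₀ = -2586494.0 m.
Inverse transverse Mercator on WGS84 gives φ = -23.35230013°, λ = -41.88199998°.

lat -23.35230°, lon -41.88200°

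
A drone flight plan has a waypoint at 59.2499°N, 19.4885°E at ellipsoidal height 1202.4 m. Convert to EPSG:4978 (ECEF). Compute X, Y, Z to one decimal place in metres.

X 3082481.1 m, Y 1090867.6 m, Z 5459255.2 m

WGS84: a = 6378137 m, e² = 0.006694380; N(φ) = a/√(1−e²sin²φ) = 6393963.490 m.
X = (N+h)·cosφ·cosλ = 3082481.072 m; Y = (N+h)·cosφ·sinλ = 1090867.569 m; Z = (N(1−e²)+h)·sinφ = 5459255.193 m.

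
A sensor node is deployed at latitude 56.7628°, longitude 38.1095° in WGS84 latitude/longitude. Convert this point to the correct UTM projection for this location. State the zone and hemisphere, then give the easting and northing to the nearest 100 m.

Zone 37N: E 445600 m, N 6291300 m

Longitude 38.1095° lies in the 6° band [36°, 42°), giving zone 37; latitude is north of the equator, so 37N.
Zone 37 central meridian λ₀ = 6×37 − 183 = 39°; Δλ = -0.8905°.
Transverse Mercator on WGS84 with k₀ = 0.9996 gives E = 445561.190 m, N = 6291336.281 m.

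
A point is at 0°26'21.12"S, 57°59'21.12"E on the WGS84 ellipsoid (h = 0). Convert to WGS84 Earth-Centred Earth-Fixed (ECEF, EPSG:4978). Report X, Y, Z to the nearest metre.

X 3380819 m, Y 5408172 m, Z -48564 m

WGS84: a = 6378137 m, e² = 0.006694380; N(φ) = a/√(1−e²sin²φ) = 6378138.254 m.
X = (N+h)·cosφ·cosλ = 3380818.507 m; Y = (N+h)·cosφ·sinλ = 5408171.917 m; Z = (N(1−e²)+h)·sinφ = -48563.756 m.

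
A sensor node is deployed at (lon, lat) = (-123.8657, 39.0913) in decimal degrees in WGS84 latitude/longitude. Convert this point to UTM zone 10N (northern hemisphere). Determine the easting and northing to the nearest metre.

Zone 10 central meridian λ₀ = 6×10 − 183 = -123°; Δλ = -0.8657°.
Transverse Mercator on WGS84 with k₀ = 0.9996 gives E = 425133.362 m, N = 4327264.975 m.

E 425133 m, N 4327265 m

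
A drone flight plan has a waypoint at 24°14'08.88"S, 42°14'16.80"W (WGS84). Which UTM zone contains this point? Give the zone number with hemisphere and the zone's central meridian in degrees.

Zone 23S, central meridian -45°

UTM zone = ⌊(λ + 180)/6⌋ + 1; -42.2380° ∈ [-48°, -42°) → zone 23.
Hemisphere: S (φ < 0).
Central meridian λ₀ = 6×23 − 183 = -45°.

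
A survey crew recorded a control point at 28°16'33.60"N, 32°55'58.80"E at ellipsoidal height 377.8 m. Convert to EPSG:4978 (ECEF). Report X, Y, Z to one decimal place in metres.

WGS84: a = 6378137 m, e² = 0.006694380; N(φ) = a/√(1−e²sin²φ) = 6382933.298 m.
X = (N+h)·cosφ·cosλ = 4718271.055 m; Y = (N+h)·cosφ·sinλ = 3056242.734 m; Z = (N(1−e²)+h)·sinφ = 3003656.085 m.

X 4718271.1 m, Y 3056242.7 m, Z 3003656.1 m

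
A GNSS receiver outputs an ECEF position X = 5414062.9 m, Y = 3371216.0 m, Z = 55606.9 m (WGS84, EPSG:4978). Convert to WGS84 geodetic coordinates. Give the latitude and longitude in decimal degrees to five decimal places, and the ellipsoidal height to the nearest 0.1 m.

lat 0.50290°, lon 31.90960°, h -27.0 m

λ = atan2(Y, X) = 31.90959939°; p = √(X²+Y²) = 6377866.0 m.
Bowring's method on WGS84 (a = 6378137 m, b = 6356752.314 m) gives φ = 0.50290030°, h = -26.984 m.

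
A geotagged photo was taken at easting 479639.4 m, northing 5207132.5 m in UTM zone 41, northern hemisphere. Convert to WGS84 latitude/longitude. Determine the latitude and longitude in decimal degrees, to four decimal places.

Zone 41N: λ₀ = 63°, k₀ = 0.9996, false easting 500000 m.
Meridian distance M = (N − FN)/k₀ = 5209216.2 m.
Inverse transverse Mercator on WGS84 gives φ = 47.01739969°, λ = 62.73210044°.

lat 47.0174°, lon 62.7321°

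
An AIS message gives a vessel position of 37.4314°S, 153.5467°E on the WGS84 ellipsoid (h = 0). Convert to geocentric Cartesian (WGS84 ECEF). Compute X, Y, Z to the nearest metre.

WGS84: a = 6378137 m, e² = 0.006694380; N(φ) = a/√(1−e²sin²φ) = 6386038.653 m.
X = (N+h)·cosφ·cosλ = -4540087.138 m; Y = (N+h)·cosφ·sinλ = 2258985.459 m; Z = (N(1−e²)+h)·sinφ = -3855520.998 m.

X -4540087 m, Y 2258985 m, Z -3855521 m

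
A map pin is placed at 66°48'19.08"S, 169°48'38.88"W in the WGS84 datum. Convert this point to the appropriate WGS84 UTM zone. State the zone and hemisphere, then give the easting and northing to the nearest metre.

Zone 2S: E 552264 m, N 2589826 m

Longitude -169.8108° lies in the 6° band [-174°, -168°), giving zone 2; latitude is south of the equator, so 2S.
Zone 2 central meridian λ₀ = 6×2 − 183 = -171°; Δλ = +1.1892°.
Transverse Mercator on WGS84 with k₀ = 0.9996 gives E = 552263.796 m, N = 2589825.676 m.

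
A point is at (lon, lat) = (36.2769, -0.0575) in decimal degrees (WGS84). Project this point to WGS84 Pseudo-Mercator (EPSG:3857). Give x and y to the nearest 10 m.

x 4038330 m, y -6400 m

Web Mercator is spherical with R = a = 6378137 m.
x = R·λ = 6378137 × 0.633151347 = 4038326.036 m.
y = R·ln tan(π/4 + φ/2) = 6378137 × -0.001003564 = -6400.872 m.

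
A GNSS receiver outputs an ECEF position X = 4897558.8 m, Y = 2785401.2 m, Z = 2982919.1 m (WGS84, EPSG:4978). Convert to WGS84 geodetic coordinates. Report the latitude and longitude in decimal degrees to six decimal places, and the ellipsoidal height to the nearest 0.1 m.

λ = atan2(Y, X) = 29.62829980°; p = √(X²+Y²) = 5634229.5 m.
Bowring's method on WGS84 (a = 6378137 m, b = 6356752.314 m) gives φ = 28.05740006°, h = 1698.348 m.

lat 28.057400°, lon 29.628300°, h 1698.3 m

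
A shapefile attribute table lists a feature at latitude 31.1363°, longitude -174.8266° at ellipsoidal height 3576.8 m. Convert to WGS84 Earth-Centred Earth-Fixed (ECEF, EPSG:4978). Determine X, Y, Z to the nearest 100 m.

X -5445000 m, Y -493000 m, Z 3280700 m

WGS84: a = 6378137 m, e² = 0.006694380; N(φ) = a/√(1−e²sin²φ) = 6383852.654 m.
X = (N+h)·cosφ·cosλ = -5444982.619 m; Y = (N+h)·cosφ·sinλ = -492983.534 m; Z = (N(1−e²)+h)·sinφ = 3280686.951 m.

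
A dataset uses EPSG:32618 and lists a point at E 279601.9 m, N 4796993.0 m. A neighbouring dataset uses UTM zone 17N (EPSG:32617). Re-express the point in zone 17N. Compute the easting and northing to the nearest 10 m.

UTM 18N → geographic: φ = 43.29349979°, λ = -77.71689956°.
UTM 17N (λ₀ = -81°) forward: E = 766331.769 m, N = 4798643.782 m.

E 766330 m, N 4798640 m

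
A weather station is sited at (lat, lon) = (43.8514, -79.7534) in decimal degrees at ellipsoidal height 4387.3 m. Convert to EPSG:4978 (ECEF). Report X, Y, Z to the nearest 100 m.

WGS84: a = 6378137 m, e² = 0.006694380; N(φ) = a/√(1−e²sin²φ) = 6388408.314 m.
X = (N+h)·cosφ·cosλ = 820067.328 m; Y = (N+h)·cosφ·sinλ = -4536569.125 m; Z = (N(1−e²)+h)·sinφ = 4399239.166 m.

X 820100 m, Y -4536600 m, Z 4399200 m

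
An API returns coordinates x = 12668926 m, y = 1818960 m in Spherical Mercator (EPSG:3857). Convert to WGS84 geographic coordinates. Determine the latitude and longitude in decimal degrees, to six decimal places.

lat 16.122903°, lon 113.806899°

R = 6378137 m. λ = x/R = 113.80689859°.
φ = 2·arctan(exp(y/R)) − 90° = 2·arctan(1.33001) − 90° = 16.12290289°.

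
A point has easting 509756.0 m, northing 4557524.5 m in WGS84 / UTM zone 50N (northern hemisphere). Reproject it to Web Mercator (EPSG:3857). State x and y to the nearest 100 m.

Unproject from UTM 50N (λ₀ = 117°) → φ = 41.16900037°, λ = 117.11630020°.
Web Mercator (R = 6378137 m): x = 13037326.902 m, y = 5037301.228 m.

x 13037300 m, y 5037300 m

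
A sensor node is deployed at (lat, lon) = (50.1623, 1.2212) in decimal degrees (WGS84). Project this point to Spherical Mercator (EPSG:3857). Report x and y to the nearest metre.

x 135943 m, y 6474431 m

Web Mercator is spherical with R = a = 6378137 m.
x = R·λ = 6378137 × 0.021313961 = 135943.362 m.
y = R·ln tan(π/4 + φ/2) = 6378137 × 1.015097501 = 6474430.930 m.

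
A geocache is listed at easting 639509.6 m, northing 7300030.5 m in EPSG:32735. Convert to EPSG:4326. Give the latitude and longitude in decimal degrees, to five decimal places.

lat -24.40690°, lon 28.37590°

Zone 35S: λ₀ = 27°, k₀ = 0.9996, false easting 500000 m, false northing 10000000 m.
Meridian distance M = (N − FN)/k₀ = -2701049.9 m.
Inverse transverse Mercator on WGS84 gives φ = -24.40690008°, λ = 28.37589974°.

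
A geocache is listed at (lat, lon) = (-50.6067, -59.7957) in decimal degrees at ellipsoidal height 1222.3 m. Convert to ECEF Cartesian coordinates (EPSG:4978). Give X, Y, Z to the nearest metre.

X 2040871 m, Y -3505962 m, Z -4906838 m

WGS84: a = 6378137 m, e² = 0.006694380; N(φ) = a/√(1−e²sin²φ) = 6390925.566 m.
X = (N+h)·cosφ·cosλ = 2040871.017 m; Y = (N+h)·cosφ·sinλ = -3505962.244 m; Z = (N(1−e²)+h)·sinφ = -4906838.421 m.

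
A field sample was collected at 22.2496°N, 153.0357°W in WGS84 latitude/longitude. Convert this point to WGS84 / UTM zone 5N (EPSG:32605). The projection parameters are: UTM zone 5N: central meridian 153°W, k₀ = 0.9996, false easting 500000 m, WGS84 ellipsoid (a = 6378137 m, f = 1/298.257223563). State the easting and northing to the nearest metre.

E 496321 m, N 2460455 m

Zone 5 central meridian λ₀ = 6×5 − 183 = -153°; Δλ = -0.0357°.
Transverse Mercator on WGS84 with k₀ = 0.9996 gives E = 496321.499 m, N = 2460455.034 m.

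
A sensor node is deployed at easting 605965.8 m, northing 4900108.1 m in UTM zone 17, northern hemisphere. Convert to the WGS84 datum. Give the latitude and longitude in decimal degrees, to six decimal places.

lat 44.246500°, lon -79.672800°

Zone 17N: λ₀ = -81°, k₀ = 0.9996, false easting 500000 m.
Meridian distance M = (N − FN)/k₀ = 4902068.9 m.
Inverse transverse Mercator on WGS84 gives φ = 44.24650031°, λ = -79.67280013°.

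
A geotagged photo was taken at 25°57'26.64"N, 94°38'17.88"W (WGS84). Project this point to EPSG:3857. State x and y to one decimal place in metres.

Web Mercator is spherical with R = a = 6378137 m.
x = R·λ = 6378137 × -1.651749933 = -10535087.366 m.
y = R·ln tan(π/4 + φ/2) = 6378137 × 0.469385607 = 2993805.707 m.

x -10535087.4 m, y 2993805.7 m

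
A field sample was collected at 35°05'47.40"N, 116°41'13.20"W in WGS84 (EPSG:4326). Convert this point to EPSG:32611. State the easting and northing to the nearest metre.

Zone 11 central meridian λ₀ = 6×11 − 183 = -117°; Δλ = +0.3130°.
Transverse Mercator on WGS84 with k₀ = 0.9996 gives E = 528528.244 m, N = 3883789.436 m.

E 528528 m, N 3883789 m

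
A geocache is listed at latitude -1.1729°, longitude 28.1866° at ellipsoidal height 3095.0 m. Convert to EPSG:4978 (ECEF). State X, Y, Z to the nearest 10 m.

X 5623340 m, Y 3013510 m, Z -129750 m

WGS84: a = 6378137 m, e² = 0.006694380; N(φ) = a/√(1−e²sin²φ) = 6378145.945 m.
X = (N+h)·cosφ·cosλ = 5623336.293 m; Y = (N+h)·cosφ·sinλ = 3013513.411 m; Z = (N(1−e²)+h)·sinφ = -129747.045 m.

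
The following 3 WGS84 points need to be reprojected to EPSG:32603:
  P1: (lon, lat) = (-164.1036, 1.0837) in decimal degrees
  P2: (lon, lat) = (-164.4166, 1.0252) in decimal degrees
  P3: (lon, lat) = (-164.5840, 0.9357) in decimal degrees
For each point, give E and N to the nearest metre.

UTM zone 3N: λ₀ = -165°, k₀ = 0.9996.
P1 (1.0837°, -164.1036°) → (599733.248, 119796.311) m.
P2 (1.0252°, -164.4166°) → (564908.620, 113321.437) m.
P3 (0.9357°, -164.5840°) → (546284.662, 103425.800) m.

P1: E 599733 m, N 119796 m; P2: E 564909 m, N 113321 m; P3: E 546285 m, N 103426 m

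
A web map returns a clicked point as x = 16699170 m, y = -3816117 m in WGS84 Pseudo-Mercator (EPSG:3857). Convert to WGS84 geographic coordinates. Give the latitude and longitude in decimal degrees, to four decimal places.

R = 6378137 m. λ = x/R = 150.01119643°.
φ = 2·arctan(exp(y/R)) − 90° = 2·arctan(0.54974) − 90° = -32.40140216°.

lat -32.4014°, lon 150.0112°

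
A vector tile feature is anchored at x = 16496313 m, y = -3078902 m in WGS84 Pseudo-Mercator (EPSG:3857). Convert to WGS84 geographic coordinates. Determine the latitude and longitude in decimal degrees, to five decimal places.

R = 6378137 m. λ = x/R = 148.18890100°.
φ = 2·arctan(exp(y/R)) − 90° = 2·arctan(0.61710) − 90° = -26.64269745°.

lat -26.64270°, lon 148.18890°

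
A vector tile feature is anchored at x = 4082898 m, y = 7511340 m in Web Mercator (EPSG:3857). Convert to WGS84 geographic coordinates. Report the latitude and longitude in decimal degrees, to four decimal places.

lat 55.7628°, lon 36.6773°

R = 6378137 m. λ = x/R = 36.67729677°.
φ = 2·arctan(exp(y/R)) − 90° = 2·arctan(3.24680) − 90° = 55.76279984°.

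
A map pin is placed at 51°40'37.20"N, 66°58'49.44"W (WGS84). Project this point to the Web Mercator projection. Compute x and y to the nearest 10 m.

x -7456220 m, y 6741930 m

Web Mercator is spherical with R = a = 6378137 m.
x = R·λ = 6378137 × -1.169028514 = -7456224.021 m.
y = R·ln tan(π/4 + φ/2) = 6378137 × 1.057037862 = 6741932.301 m.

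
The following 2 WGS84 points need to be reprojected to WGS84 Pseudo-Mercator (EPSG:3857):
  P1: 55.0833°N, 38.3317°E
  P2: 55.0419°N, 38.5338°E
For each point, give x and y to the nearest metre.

Web Mercator: x = R·λ, y = R·ln tan(π/4+φ/2), R = 6378137 m.
P1 (55.0833°, 38.3317°) → (4267065.325, 7378049.757) m.
P2 (55.0419°, 38.5338°) → (4289562.994, 7370002.299) m.

P1: x 4267065 m, y 7378050 m; P2: x 4289563 m, y 7370002 m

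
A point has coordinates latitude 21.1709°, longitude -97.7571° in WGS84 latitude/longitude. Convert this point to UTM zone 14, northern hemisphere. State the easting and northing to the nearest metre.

Zone 14 central meridian λ₀ = 6×14 − 183 = -99°; Δλ = +1.2429°.
Transverse Mercator on WGS84 with k₀ = 0.9996 gives E = 629033.044 m, N = 2341567.299 m.

E 629033 m, N 2341567 m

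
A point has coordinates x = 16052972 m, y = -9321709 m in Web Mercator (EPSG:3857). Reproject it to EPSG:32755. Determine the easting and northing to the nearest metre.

E 362847 m, N 2912318 m

Web Mercator inverse (R = 6378137 m) → φ = -63.88930138°, λ = 144.20630103°.
UTM 55S forward: E = 362847.088 m, N = 2912317.876 m.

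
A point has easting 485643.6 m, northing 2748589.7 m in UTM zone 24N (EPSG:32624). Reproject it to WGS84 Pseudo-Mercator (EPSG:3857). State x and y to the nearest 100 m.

x -4357300 m, y 2857600 m

Unproject from UTM 24N (λ₀ = -39°) → φ = 24.85219993°, λ = -39.14210015°.
Web Mercator (R = 6378137 m): x = -4357278.657 m, y = 2857601.605 m.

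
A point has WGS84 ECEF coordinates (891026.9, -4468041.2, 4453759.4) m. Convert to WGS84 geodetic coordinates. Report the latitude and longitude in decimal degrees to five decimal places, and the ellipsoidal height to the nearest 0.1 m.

λ = atan2(Y, X) = -78.72189964°; p = √(X²+Y²) = 4556020.3 m.
Bowring's method on WGS84 (a = 6378137 m, b = 6356752.314 m) gives φ = 44.54200017°, h = 3626.233 m.

lat 44.54200°, lon -78.72190°, h 3626.2 m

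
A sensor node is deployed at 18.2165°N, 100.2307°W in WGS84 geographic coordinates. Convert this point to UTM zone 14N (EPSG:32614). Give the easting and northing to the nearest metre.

Zone 14 central meridian λ₀ = 6×14 − 183 = -99°; Δλ = -1.2307°.
Transverse Mercator on WGS84 with k₀ = 0.9996 gives E = 369866.681 m, N = 2014575.484 m.

E 369867 m, N 2014575 m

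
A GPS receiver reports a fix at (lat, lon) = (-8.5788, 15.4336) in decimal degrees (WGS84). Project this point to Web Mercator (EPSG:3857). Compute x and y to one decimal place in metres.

Web Mercator is spherical with R = a = 6378137 m.
x = R·λ = 6378137 × 0.269367135 = 1718060.493 m.
y = R·ln tan(π/4 + φ/2) = 6378137 × -0.150290911 = -958576.020 m.

x 1718060.5 m, y -958576.0 m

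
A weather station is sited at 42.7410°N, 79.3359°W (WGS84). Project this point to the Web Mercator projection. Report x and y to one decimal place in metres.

Web Mercator is spherical with R = a = 6378137 m.
x = R·λ = 6378137 × -1.384672670 = -8831631.990 m.
y = R·ln tan(π/4 + φ/2) = 6378137 × 0.826672762 = 5272632.129 m.

x -8831632.0 m, y 5272632.1 m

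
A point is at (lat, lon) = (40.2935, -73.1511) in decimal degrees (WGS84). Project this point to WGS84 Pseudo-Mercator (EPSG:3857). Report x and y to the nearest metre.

x -8143143 m, y 4908685 m

Web Mercator is spherical with R = a = 6378137 m.
x = R·λ = 6378137 × -1.276727546 = -8143143.203 m.
y = R·ln tan(π/4 + φ/2) = 6378137 × 0.769611097 = 4908685.014 m.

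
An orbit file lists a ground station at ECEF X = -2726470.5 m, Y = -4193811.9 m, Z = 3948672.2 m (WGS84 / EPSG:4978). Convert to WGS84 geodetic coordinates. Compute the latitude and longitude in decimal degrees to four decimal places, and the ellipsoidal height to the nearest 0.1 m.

λ = atan2(Y, X) = -123.02859992°; p = √(X²+Y²) = 5002169.5 m.
Bowring's method on WGS84 (a = 6378137 m, b = 6356752.314 m) gives φ = 38.47450022°, h = 2987.087 m.

lat 38.4745°, lon -123.0286°, h 2987.1 m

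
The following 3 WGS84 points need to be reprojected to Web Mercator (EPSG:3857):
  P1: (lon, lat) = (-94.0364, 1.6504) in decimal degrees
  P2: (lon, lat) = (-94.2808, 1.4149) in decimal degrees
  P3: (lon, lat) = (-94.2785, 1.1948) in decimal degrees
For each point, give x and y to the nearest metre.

Web Mercator: x = R·λ, y = R·ln tan(π/4+φ/2), R = 6378137 m.
P1 (1.6504°, -94.0364°) → (-10468084.164, 183747.099) m.
P2 (1.4149°, -94.2808°) → (-10495290.648, 157521.959) m.
P3 (1.1948°, -94.2785°) → (-10495034.613, 133014.168) m.

P1: x -10468084 m, y 183747 m; P2: x -10495291 m, y 157522 m; P3: x -10495035 m, y 133014 m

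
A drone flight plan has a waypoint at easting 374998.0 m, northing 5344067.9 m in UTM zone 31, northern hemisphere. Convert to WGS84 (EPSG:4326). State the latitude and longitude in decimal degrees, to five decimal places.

lat 48.23750°, lon 1.31650°

Zone 31N: λ₀ = 3°, k₀ = 0.9996, false easting 500000 m.
Meridian distance M = (N − FN)/k₀ = 5346206.4 m.
Inverse transverse Mercator on WGS84 gives φ = 48.23749980°, λ = 1.31650056°.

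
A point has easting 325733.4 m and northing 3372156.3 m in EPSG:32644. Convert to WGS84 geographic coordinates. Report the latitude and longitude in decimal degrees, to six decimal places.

lat 30.469000°, lon 79.184700°

Zone 44N: λ₀ = 81°, k₀ = 0.9996, false easting 500000 m.
Meridian distance M = (N − FN)/k₀ = 3373505.7 m.
Inverse transverse Mercator on WGS84 gives φ = 30.46899956°, λ = 79.18470032°.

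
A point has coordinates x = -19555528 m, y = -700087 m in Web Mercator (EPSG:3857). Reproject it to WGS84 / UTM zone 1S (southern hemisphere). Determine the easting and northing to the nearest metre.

Web Mercator inverse (R = 6378137 m) → φ = -6.27639810°, λ = -175.67029691°.
UTM 1S forward: E = 647094.645 m, N = 9306055.002 m.

E 647095 m, N 9306055 m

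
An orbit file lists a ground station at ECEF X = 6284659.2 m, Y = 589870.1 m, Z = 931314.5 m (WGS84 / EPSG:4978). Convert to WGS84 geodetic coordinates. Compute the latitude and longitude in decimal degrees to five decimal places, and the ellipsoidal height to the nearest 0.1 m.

λ = atan2(Y, X) = 5.36200019°; p = √(X²+Y²) = 6312280.7 m.
Bowring's method on WGS84 (a = 6378137 m, b = 6356752.314 m) gives φ = 8.44859963°, h = 2934.812 m.

lat 8.44860°, lon 5.36200°, h 2934.8 m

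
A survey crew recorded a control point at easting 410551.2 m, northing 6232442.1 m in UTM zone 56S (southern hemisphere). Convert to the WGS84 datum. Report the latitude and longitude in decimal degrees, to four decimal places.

Zone 56S: λ₀ = 153°, k₀ = 0.9996, false easting 500000 m, false northing 10000000 m.
Meridian distance M = (N − FN)/k₀ = -3769065.5 m.
Inverse transverse Mercator on WGS84 gives φ = -34.04489959°, λ = 152.03089973°.

lat -34.0449°, lon 152.0309°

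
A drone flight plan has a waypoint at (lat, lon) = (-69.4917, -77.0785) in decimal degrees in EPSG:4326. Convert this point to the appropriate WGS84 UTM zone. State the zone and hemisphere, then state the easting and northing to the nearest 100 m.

Zone 18S: E 418700 m, N 2289400 m

Longitude -77.0785° lies in the 6° band [-78°, -72°), giving zone 18; latitude is south of the equator, so 18S.
Zone 18 central meridian λ₀ = 6×18 − 183 = -75°; Δλ = -2.0785°.
Transverse Mercator on WGS84 with k₀ = 0.9996 gives E = 418745.366 m, N = 2289428.912 m.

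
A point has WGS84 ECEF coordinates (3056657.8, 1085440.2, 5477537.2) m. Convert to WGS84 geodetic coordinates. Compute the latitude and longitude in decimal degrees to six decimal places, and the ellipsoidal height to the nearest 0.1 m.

λ = atan2(Y, X) = 19.55030030°; p = √(X²+Y²) = 3243661.1 m.
Bowring's method on WGS84 (a = 6378137 m, b = 6356752.314 m) gives φ = 59.53540016°, h = 3621.663 m.

lat 59.535400°, lon 19.550300°, h 3621.7 m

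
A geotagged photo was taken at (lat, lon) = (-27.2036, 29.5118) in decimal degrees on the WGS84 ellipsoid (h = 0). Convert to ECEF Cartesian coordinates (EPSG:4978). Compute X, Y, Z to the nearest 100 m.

X 4940100 m, Y 2796300 m, Z -2898300 m

WGS84: a = 6378137 m, e² = 0.006694380; N(φ) = a/√(1−e²sin²φ) = 6382603.372 m.
X = (N+h)·cosφ·cosλ = 4940092.855 m; Y = (N+h)·cosφ·sinλ = 2796313.293 m; Z = (N(1−e²)+h)·sinφ = -2898298.376 m.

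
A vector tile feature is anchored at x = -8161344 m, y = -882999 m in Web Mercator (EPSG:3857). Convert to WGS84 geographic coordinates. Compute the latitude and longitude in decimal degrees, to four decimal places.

lat -7.9069°, lon -73.3146°

R = 6378137 m. λ = x/R = -73.31460054°.
φ = 2·arctan(exp(y/R)) − 90° = 2·arctan(0.87071) − 90° = -7.90689782°.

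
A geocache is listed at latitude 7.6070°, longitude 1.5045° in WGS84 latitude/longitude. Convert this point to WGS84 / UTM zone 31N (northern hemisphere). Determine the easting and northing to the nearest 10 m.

Zone 31 central meridian λ₀ = 6×31 − 183 = 3°; Δλ = -1.4955°.
Transverse Mercator on WGS84 with k₀ = 0.9996 gives E = 335024.945 m, N = 841136.562 m.

E 335020 m, N 841140 m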